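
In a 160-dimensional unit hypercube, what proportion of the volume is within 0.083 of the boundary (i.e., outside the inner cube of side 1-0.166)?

1 - (1 - 2·0.083)^160 = 1 - 0.834^160 ≈ 1 - 2.435e-13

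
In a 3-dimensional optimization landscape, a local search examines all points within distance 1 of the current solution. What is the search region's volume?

The n-ball volume is π^(n/2)·r^n/Γ(n/2+1). With n=3, r=1: V = 4·π/3 ≈ 4.18879.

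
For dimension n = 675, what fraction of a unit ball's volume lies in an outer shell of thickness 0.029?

1 - (1-0.029)^675 ≈ 0.9999999976 ≈ (100 - 2.36e-07)%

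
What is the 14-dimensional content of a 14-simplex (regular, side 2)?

Volume = 2^14 · √(15/2^14) / 14! ≈ 5.68653e-09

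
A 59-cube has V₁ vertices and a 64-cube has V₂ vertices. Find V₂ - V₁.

V₁ = 2^59 = 576460752303423488. V₂ = 2^64 = 18446744073709551616. V₂ - V₁ = 17870283321406128128.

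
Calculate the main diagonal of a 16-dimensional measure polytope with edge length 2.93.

d = √(2.93² + 2.93² + ... + 2.93²) [16 terms] = √(16·2.93²) = 2.93√16 = 11.72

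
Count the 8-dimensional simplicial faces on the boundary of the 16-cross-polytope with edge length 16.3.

Number of 8-faces = 2^(8+1) · C(16,8+1) = 512 · 11440 = 5857280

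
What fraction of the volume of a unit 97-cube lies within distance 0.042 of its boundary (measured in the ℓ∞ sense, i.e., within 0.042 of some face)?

The inner cube has side 1-2·0.042 = 0.916 and volume (0.916)^97 ≈ 0.0002013, so the shell holds 0.999799 of the volume.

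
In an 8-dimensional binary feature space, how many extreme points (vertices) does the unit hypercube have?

Each vertex is a binary string of length 8, so there are 2^8 = 256.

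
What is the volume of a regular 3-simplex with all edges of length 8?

Volume = (√2/12) · 8³ = 60.3398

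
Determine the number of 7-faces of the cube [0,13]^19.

f_7(19-cube) = (19 choose 7) · 2^12 = 206389248.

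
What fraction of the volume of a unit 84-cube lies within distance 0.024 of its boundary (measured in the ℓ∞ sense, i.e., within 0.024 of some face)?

The inner cube has side 1-2·0.024 = 0.952 and volume (0.952)^84 ≈ 0.01605, so the shell holds 0.983949 of the volume.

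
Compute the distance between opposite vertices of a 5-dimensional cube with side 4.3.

||(4.3,4.3,...,4.3)|| = √(5)·4.3 ≈ 9.61509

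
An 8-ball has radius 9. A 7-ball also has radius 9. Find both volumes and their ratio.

V_8(9) ≈ 1.74714e+08. V_7(9) ≈ 2.25984e+07. Ratio V_8/V_7 ≈ 7.731.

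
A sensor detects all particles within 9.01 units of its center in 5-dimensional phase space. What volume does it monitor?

The n-ball volume is π^(n/2)·r^n/Γ(n/2+1). With n=5, r=9.01: V ≈ 312552.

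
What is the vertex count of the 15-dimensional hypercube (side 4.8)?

The 15-cube has 2^15 = 32768 vertices.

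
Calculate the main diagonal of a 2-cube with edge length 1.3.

The space diagonal of an n-cube of side s is s√n. Here 1.3·√2 ≈ 1.83848.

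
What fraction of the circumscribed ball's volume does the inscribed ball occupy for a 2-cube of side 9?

V_in / V_out = (r_in/r_out)^2 = (1/√2)^2 = 2^(-2/2) ≈ 0.5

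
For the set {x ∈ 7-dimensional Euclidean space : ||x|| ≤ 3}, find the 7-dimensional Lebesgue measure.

V = 11664·π^3/35 ≈ 10333.1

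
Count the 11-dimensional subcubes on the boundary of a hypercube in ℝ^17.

Number of 11-faces = C(17,11) · 2^(17-11) = 12376 · 64 = 792064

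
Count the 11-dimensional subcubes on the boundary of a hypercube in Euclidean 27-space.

Number of 11-faces = C(27,11) · 2^(27-11) = 13037895 · 65536 = 854451486720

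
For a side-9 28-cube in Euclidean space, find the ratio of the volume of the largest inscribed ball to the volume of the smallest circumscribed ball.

The radii are 9/2 and 9√28/2, so the volume ratio is (1/√28)^28 = 28^{-28/2} ≈ 5.49272e-21.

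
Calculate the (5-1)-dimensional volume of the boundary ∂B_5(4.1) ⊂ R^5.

S_5(4.1) = 2·π^(5/2)·(4.1)^4 / Γ(5/2) ≈ 7437.1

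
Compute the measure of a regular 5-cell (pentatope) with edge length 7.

V_4 = √(5) · 7^4 / (4! · 2^(4/2)) ≈ 55.925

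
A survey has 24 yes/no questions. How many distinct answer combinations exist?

An n-cube has 2^n vertices; for n = 24 that is 2^24 = 16777216.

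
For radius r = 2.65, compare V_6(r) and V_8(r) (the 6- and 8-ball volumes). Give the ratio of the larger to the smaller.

V_6(2.65) ≈ 1789.67, V_8(2.65) ≈ 9870.87. The 8-ball is larger by a factor of 5.515.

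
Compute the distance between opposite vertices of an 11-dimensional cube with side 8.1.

The space diagonal of an n-cube of side s is s√n. Here 8.1·√11 ≈ 26.8647.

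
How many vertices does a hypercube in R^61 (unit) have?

Each vertex is a binary string of length 61, so there are 2^61 = 2305843009213693952.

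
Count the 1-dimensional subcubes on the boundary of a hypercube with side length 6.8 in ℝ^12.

f_1(12-cube) = (12 choose 1) · 2^11 = 24576.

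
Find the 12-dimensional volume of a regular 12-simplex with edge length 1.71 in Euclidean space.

V_12 = √(13) · 1.71^12 / (12! · 2^(12/2)) ≈ 7.35204e-08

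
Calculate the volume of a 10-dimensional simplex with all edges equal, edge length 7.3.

V = (7.3^10 / 10!) · √((10+1) / 2^10) ≈ 12.2747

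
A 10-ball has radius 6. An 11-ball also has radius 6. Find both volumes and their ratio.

V_10(6) ≈ 1.54199e+08. V_11(6) ≈ 6.83547e+08. Ratio V_10/V_11 ≈ 0.2256.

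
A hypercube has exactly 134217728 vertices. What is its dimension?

Since 2^n = 134217728, we have n = 27.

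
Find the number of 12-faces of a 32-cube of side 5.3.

An n-cube has C(n,k)·2^(n-k) k-faces. Here C(32,12)·2^20 = 225792840·1048576 = 236760952995840.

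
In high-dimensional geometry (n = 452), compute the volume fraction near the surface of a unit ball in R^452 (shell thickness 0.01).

1 - (1-0.01)^452 ≈ 0.989356 ≈ 98.94%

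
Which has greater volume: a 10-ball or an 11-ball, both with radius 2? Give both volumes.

V_10(2) ≈ 2611.37. V_11(2) ≈ 3858.64. The 11-ball is larger.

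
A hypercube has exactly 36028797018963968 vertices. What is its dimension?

The n-cube has 2^n vertices, and 36028797018963968 = 2^55, so n = 55.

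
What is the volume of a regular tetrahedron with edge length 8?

Volume = (√2/12) · 8³ = 60.3398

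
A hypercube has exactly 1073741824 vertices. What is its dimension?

The n-cube has 2^n vertices, and 1073741824 = 2^30, so n = 30.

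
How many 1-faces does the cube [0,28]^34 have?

Each of the 2^34 = 17179869184 vertices has degree 34; total edges = 34·2^34/2 = 292057776128.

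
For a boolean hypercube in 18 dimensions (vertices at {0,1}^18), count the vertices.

The 18-cube has 2^18 = 262144 vertices.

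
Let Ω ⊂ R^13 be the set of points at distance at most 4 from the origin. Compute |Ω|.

Volume = π^{13/2}·(4)^13/Γ(15/2) = 8589934592·π^6/135135 ≈ 6.11113e+07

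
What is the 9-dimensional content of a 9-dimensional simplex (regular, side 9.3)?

V_9 = √(10) · 9.3^9 / (9! · 2^(9/2)) ≈ 200.423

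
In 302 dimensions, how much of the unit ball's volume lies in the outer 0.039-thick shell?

1 - (1-0.039)^302 ≈ 0.999994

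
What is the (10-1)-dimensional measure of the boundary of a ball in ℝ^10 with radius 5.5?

S = n·V_n(r)/r = 10·V_10(5.5)/5.5 (volume-to-surface relation), giving 2357947691·π^5/6144 ≈ 1.17444e+08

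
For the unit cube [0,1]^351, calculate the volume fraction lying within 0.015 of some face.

Shell fraction = 1 - (1-0.03)^351 ≈ 0.999977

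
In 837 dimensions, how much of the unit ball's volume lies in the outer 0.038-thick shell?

Shell fraction = 1 - (1-0.038)^837 ≈ 1 - 8.271e-15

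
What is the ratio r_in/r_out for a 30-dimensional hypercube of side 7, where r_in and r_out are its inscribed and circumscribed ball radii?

r_in = 7/2 (half the side); r_out = 7√30/2 (half the diagonal). Ratio = 1/√30 ≈ 0.182574.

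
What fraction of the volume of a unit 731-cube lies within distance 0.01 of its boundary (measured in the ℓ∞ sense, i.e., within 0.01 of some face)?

The inner cube has side 1-2·0.01 = 0.98 and volume (0.98)^731 ≈ 3.857e-07, so the shell holds 0.9999996143 of the volume.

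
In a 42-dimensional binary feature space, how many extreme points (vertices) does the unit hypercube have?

Number of vertices = 2^42 = 4398046511104.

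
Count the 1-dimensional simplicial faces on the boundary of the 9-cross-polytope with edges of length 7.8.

f_1(9-orthoplex) = 2^2 · (9 choose 2) = 144.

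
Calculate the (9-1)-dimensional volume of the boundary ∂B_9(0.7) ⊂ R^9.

|∂B_9(0.7)| ≈ 1.71137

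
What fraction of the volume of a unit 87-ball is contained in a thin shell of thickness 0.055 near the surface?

1 - (1-0.055)^87 ≈ 0.992713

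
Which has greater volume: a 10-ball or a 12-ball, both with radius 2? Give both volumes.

V_10(2) ≈ 2611.37. V_12(2) ≈ 5469.24. The 12-ball is larger.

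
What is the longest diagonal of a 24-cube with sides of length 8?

||(8,8,...,8)|| = √(24)·8 ≈ 39.1918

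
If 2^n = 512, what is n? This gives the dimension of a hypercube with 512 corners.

2^n = 512 ⇒ n = log_2(512) = 9.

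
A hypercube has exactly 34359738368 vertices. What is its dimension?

Since 2^n = 34359738368, we have n = 35.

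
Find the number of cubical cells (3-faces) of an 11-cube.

Choose 3 of 11 axes to span the face (C(11,3) = 165 ways), then fix each of the remaining 8 coordinates at one of its two extreme values (2^8 = 256 ways): 165·256 = 42240.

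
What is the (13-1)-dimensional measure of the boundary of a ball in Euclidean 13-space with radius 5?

S = n·V_n(r)/r = 13·V_13(5)/5 (volume-to-surface relation), giving 6250000000·π^6/2079 ≈ 2.89018e+09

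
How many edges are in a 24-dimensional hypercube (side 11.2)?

Number of 1-faces = C(24,1) · 2^(24-1) = 24 · 8388608 = 201326592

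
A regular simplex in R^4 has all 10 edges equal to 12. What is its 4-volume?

Volume = 12^4 · √(5/2^4) / 4! ≈ 482.991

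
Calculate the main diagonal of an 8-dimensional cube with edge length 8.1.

The space diagonal of an n-cube of side s is s√n. Here 8.1·√8 ≈ 22.9103.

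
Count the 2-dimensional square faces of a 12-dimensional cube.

An n-cube has C(n,k)·2^(n-k) k-faces. Here C(12,2)·2^10 = 66·1024 = 67584.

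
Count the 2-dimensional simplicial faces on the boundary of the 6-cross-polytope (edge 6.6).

f_2(6-orthoplex) = 2^3 · (6 choose 3) = 160.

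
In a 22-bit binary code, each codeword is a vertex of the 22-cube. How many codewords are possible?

Each vertex is a binary string of length 22, so there are 2^22 = 4194304.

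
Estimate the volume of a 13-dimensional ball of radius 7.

V = 1771684761728·π^6/19305 ≈ 8.82299e+10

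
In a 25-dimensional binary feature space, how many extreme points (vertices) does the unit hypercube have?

An n-cube has 2^n vertices; for n = 25 that is 2^25 = 33554432.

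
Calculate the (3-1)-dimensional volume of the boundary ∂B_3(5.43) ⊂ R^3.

S_3(5.43) = 2·π^(3/2)·(5.43)^2 / Γ(3/2) = 4πr² = 4π·(5.43)² ≈ 370.518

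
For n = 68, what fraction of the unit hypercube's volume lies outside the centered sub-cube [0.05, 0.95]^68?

1 - (1 - 2·0.05)^68 = 1 - 0.9^68 ≈ 0.999226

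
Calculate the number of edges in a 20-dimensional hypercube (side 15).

An n-cube has n·2^(n-1) edges. With n = 20: 20·524288 = 10485760.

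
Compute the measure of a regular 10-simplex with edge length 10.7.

For a regular n-simplex with edge a, V = (a^n / n!)·√((n+1)/2^n). With a=10.7, n=10: V ≈ 561.851.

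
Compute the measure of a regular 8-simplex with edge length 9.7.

V_8 = √(9) · 9.7^8 / (8! · 2^(8/2)) ≈ 364.464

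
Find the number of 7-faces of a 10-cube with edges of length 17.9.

Choose 7 of 10 axes to span the face (C(10,7) = 120 ways), then fix each of the remaining 3 coordinates at one of its two extreme values (2^3 = 8 ways): 120·8 = 960.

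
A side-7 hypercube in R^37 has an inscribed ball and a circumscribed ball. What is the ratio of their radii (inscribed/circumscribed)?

Ratio = (s/2)/(s√37/2) = 37^(-1/2) ≈ 0.164399.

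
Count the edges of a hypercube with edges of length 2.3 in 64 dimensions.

Each of the 2^64 = 18446744073709551616 vertices has degree 64; total edges = 64·2^64/2 = 590295810358705651712.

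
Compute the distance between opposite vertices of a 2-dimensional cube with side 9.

The space diagonal of an n-cube of side s is s√n. Here 9·√2 ≈ 12.7279.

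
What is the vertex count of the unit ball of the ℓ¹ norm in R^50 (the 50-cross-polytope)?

An n-cross-polytope has 2n vertices; here n = 50, giving 100.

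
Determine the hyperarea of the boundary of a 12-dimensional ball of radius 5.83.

S = n·V_n(r)/r = 12·V_12(5.83)/5.83 (volume-to-surface relation), giving 4.23743e+09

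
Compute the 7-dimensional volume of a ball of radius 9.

V_7(9) = π^(7/2) · (9)^7 / Γ(7/2 + 1) = 25509168·π^3/35 ≈ 2.25984e+07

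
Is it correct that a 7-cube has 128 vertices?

True. The 7-cube has 2^7 = 128 vertices.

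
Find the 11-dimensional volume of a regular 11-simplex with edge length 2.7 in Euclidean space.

Volume = 2.7^11 · √(12/2^11) / 11! ≈ 0.000106603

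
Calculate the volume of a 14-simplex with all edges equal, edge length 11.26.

V_14 = √(15) · 11.26^14 / (14! · 2^(14/2)) ≈ 182.795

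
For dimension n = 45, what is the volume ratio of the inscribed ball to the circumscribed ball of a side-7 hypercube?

V_in / V_out = (r_in/r_out)^45 = (1/√45)^45 = 45^(-45/2) ≈ 6.34919e-38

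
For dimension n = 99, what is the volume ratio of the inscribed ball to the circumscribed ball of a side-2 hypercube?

The radii are 2/2 and 2√99/2, so the volume ratio is (1/√99)^99 = 99^{-99/2} ≈ 1.64459e-99.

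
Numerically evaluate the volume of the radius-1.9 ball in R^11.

V_11(1.9) = π^(11/2) · (1.9)^11 / Γ(11/2 + 1) ≈ 2194.8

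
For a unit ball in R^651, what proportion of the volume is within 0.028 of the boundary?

V(inner)/V(outer) = ((1-0.028)/1)^651 ≈ 9.348e-09, so the shell fraction is 0.9999999907.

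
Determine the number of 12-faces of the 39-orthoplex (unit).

An n-cross-polytope has 2^(k+1)·C(n,k+1) k-faces. Here 2^13·C(39,13) = 8192·8122425444 = 66538909237248.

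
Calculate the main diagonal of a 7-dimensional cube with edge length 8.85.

Diagonal = √7 · 8.85 ≈ 23.4149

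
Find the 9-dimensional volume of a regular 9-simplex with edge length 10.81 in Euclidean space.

V = (10.81^9 / 9!) · √((9+1) / 2^9) ≈ 776.307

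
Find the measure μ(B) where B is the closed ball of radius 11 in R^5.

The n-ball volume is π^(n/2)·r^n/Γ(n/2+1). With n=5, r=11: V = 1288408·π^2/15 ≈ 847738.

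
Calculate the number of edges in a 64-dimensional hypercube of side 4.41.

Each of the 2^64 = 18446744073709551616 vertices has degree 64; total edges = 64·2^64/2 = 590295810358705651712.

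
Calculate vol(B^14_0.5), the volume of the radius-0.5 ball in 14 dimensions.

V = π^7/82575360 ≈ 3.65762e-05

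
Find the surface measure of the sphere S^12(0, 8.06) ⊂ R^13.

The surface area of an n-ball is 2π^(n/2) r^(n-1) / Γ(n/2). For n=13, r=8.06: 8.89826e+11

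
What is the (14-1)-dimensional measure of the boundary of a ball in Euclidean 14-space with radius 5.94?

S = n·V_n(r)/r = 14·V_14(5.94)/5.94 (volume-to-surface relation), giving 9.61547e+10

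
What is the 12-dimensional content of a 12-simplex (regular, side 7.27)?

V = (7.27^12 / 12!) · √((12+1) / 2^12) ≈ 2.5637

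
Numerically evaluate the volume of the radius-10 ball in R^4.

Volume = π^{4/2}·(10)^4/Γ(3) = 5000·π^2 ≈ 49348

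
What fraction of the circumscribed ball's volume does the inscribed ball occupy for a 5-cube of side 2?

V_in / V_out = (r_in/r_out)^5 = (1/√5)^5 = 5^(-5/2) ≈ 0.0178885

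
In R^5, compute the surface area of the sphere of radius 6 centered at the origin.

S_5(6) = 2·π^(5/2)·(6)^4 / Γ(5/2) = 3456·π^2 ≈ 34109.4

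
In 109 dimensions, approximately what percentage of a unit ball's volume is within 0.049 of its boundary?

1 - (1-0.049)^109 ≈ 0.995815 ≈ 99.58%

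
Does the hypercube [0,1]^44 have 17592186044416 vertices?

True. The 44-cube has 2^44 = 17592186044416 vertices.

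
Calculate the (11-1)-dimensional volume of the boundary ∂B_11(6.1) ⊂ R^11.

S = n·V_n(r)/r = 11·V_11(6.1)/6.1 (volume-to-surface relation), giving 1.47841e+09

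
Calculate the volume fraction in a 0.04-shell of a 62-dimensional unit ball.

1 - (1-0.04)^62 ≈ 0.920418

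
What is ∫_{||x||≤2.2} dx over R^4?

Volume = π^{4/2}·(2.2)^4/Γ(3) ≈ 115.601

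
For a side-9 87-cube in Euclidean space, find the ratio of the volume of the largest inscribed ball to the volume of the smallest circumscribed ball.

The radii are 9/2 and 9√87/2, so the volume ratio is (1/√87)^87 = 87^{-87/2} ≈ 4.27477e-85.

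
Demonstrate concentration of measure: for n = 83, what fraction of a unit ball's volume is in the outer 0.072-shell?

1 - (1-0.072)^83 ≈ 0.997975 ≈ 99.80%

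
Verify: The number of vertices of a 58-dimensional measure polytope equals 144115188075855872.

False. The 58-cube has 2^58 = 288230376151711744 vertices.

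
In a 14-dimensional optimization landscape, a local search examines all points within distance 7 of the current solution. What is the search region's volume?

The n-ball volume is π^(n/2)·r^n/Γ(n/2+1). With n=14, r=7: V = 96889010407·π^7/720 ≈ 4.06435e+11.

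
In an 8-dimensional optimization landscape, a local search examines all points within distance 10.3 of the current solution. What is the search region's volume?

Volume = π^{8/2}·(10.3)^8/Γ(5) ≈ 5.14146e+08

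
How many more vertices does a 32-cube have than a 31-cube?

The 32-cube has 2^32 = 4294967296 vertices. The 31-cube has 2^31 = 2147483648 vertices. Difference: 4294967296 - 2147483648 = 2147483648.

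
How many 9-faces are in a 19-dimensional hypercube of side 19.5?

An n-cube has C(n,k)·2^(n-k) k-faces. Here C(19,9)·2^10 = 92378·1024 = 94595072.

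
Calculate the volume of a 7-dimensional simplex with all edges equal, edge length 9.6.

For a regular n-simplex with edge a, V = (a^n / n!)·√((n+1)/2^n). With a=9.6, n=7: V ≈ 372.742.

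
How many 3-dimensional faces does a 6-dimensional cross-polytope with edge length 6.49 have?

Each 3-face is the convex hull of 4 vertices, one chosen as ±e_i from each of 4 distinct axes: 2^4·C(6,4) = 240.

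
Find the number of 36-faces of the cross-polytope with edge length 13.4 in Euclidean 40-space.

An n-cross-polytope has 2^(k+1)·C(n,k+1) k-faces. Here 2^37·C(40,37) = 137438953472·9880 = 1357896860303360.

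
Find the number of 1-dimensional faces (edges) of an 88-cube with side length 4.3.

Number of 1-faces = C(88,1)·2^(88-1) = 88·154742504910672534362390528 = 13617340432139183023890366464.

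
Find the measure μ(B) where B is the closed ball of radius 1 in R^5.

The n-ball volume is π^(n/2)·r^n/Γ(n/2+1). With n=5, r=1: V = 8·π^2/15 ≈ 5.26379.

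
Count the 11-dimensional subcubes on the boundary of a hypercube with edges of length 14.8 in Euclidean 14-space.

An n-cube has C(n,k)·2^(n-k) k-faces. Here C(14,11)·2^3 = 364·8 = 2912.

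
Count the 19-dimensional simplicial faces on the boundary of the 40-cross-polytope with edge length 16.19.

Each 19-face is the convex hull of 20 vertices, one chosen as ±e_i from each of 20 distinct axes: 2^20·C(40,20) = 144542561803960320.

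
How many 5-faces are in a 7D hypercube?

Number of 5-faces = C(7,5) · 2^(7-5) = 21 · 4 = 84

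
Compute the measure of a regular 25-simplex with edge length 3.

V = (3^25 / 25!) · √((25+1) / 2^25) ≈ 4.80836e-17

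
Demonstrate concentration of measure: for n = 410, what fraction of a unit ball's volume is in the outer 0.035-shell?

1 - (1-0.035)^410 ≈ 0.9999995469 ≈ 99.999955%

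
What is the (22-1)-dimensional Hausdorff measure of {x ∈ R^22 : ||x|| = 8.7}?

S_22(8.7) = 2·π^(22/2)·(8.7)^21 / Γ(22/2) ≈ 8.70602e+18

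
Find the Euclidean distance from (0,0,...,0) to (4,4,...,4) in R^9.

Diagonal = √9 · 4 = 12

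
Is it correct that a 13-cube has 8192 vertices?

True. The 13-cube has 2^13 = 8192 vertices.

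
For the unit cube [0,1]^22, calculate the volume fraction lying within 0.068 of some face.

1 - (1 - 2·0.068)^22 = 1 - 0.864^22 ≈ 0.959885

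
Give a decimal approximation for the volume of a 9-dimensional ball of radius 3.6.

The n-ball volume is π^(n/2)·r^n/Γ(n/2+1). With n=9, r=3.6: V ≈ 334996.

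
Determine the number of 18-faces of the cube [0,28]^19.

Number of 18-faces = C(19,18) · 2^(19-18) = 19 · 2 = 38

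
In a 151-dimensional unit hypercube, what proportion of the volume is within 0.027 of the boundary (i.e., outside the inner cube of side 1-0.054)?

Shell fraction = 1 - (1-0.054)^151 ≈ 0.999771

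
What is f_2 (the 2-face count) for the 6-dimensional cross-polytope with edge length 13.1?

Number of 2-faces = 2^(2+1) · C(6,2+1) = 8 · 20 = 160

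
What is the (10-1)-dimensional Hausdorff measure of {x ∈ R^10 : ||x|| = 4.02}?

The surface area of an n-ball is 2π^(n/2) r^(n-1) / Γ(n/2). For n=10, r=4.02: 6.99202e+06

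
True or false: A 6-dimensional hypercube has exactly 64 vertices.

True. The 6-cube has 2^6 = 64 vertices.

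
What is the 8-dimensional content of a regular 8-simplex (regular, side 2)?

Volume = 2^8 · √(9/2^8) / 8! ≈ 0.00119048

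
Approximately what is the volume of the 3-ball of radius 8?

V_3(8) = π^(3/2) · (8)^3 / Γ(3/2 + 1) = 2048·π/3 ≈ 2144.66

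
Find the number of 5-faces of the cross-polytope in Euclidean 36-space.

f_5(36-orthoplex) = 2^6 · (36 choose 6) = 124658688.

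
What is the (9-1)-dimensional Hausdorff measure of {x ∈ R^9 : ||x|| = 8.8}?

The surface area of an n-ball is 2π^(n/2) r^(n-1) / Γ(n/2). For n=9, r=8.8: 1.06763e+09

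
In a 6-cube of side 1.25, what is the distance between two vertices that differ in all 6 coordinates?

The space diagonal of an n-cube of side s is s√n. Here 1.25·√6 ≈ 3.06186.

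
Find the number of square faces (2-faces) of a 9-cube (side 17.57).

An n-cube has C(n,k)·2^(n-k) k-faces. Here C(9,2)·2^7 = 36·128 = 4608.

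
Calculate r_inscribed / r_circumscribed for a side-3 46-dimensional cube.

r_in = 3/2 (half the side); r_out = 3√46/2 (half the diagonal). Ratio = 1/√46 ≈ 0.147442.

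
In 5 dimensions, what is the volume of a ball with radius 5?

V_5(5) = π^(5/2) · (5)^5 / Γ(5/2 + 1) = 5000·π^2/3 ≈ 16449.3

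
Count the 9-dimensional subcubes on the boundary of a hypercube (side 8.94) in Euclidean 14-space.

An n-cube has C(n,k)·2^(n-k) k-faces. Here C(14,9)·2^5 = 2002·32 = 64064.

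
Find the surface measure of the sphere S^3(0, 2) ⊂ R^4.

|∂B_4(2)| = 16·π^2 ≈ 157.914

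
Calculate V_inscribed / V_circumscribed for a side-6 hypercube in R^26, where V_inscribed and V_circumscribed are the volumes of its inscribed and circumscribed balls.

Volume scales as r^n, and r_in/r_out = 1/√26, giving (1/√26)^26 ≈ 4.03038e-19.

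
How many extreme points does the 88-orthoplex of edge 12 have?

The vertices are ±e_1, ..., ±e_88, so there are 2·88 = 176.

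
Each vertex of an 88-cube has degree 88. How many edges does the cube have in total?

The 88-cube has n·2^(n-1) = 88·2^87 = 88·154742504910672534362390528 = 13617340432139183023890366464 edges.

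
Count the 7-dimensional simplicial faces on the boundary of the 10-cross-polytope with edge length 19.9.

f_7(10-orthoplex) = 2^8 · (10 choose 8) = 11520.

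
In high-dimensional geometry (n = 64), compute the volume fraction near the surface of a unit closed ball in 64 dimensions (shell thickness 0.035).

1 - (1-0.035)^64 ≈ 0.89773 ≈ 89.77%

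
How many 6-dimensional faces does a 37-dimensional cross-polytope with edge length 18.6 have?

An n-cross-polytope has 2^(k+1)·C(n,k+1) k-faces. Here 2^7·C(37,7) = 128·10295472 = 1317820416.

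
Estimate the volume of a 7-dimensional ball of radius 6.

V = 1492992·π^3/35 ≈ 1.32263e+06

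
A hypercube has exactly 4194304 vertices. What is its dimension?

The n-cube has 2^n vertices, and 4194304 = 2^22, so n = 22.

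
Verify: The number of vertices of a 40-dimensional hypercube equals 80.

False. The 40-cube has 2^40 = 1099511627776 vertices.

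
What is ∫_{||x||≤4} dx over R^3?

Volume = π^{3/2}·(4)^3/Γ(5/2) = 256·π/3 ≈ 268.083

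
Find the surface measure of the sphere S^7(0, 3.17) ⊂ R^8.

S_8(3.17) = 2·π^(8/2)·(3.17)^7 / Γ(8/2) ≈ 104446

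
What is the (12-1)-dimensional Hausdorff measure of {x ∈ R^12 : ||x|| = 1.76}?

The surface area of an n-ball is 2π^(n/2) r^(n-1) / Γ(n/2). For n=12, r=1.76: 8042.43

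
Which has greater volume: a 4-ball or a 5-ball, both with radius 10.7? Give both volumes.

V_4(10.7) ≈ 64685.2. V_5(10.7) ≈ 738274. The 5-ball is larger.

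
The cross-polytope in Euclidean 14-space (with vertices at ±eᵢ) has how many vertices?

Number of vertices = 2n = 28.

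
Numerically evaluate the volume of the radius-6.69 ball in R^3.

V_3(6.69) = π^(3/2) · (6.69)^3 / Γ(3/2 + 1) ≈ 1254.2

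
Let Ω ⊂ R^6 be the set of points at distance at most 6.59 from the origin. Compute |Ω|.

V_6(6.59) = π^(6/2) · (6.59)^6 / Γ(6/2 + 1) ≈ 423264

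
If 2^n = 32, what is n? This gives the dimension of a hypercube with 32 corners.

2^n = 32 ⇒ n = log_2(32) = 5.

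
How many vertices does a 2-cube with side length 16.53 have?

Each vertex is a binary string of length 2, so there are 2^2 = 4.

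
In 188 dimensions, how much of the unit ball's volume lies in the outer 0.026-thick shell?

1 - (1-0.026)^188 ≈ 0.992935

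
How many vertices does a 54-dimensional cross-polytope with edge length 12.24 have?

Number of vertices = 2n = 108.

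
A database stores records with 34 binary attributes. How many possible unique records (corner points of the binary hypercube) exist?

Each vertex is a binary string of length 34, so there are 2^34 = 17179869184.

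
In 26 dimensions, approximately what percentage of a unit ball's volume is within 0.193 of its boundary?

1 - (1-0.193)^26 ≈ 0.996209 ≈ 99.62%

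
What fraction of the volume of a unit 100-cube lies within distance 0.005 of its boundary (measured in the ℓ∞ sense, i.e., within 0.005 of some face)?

Shell fraction = 1 - (1-0.01)^100 ≈ 0.633968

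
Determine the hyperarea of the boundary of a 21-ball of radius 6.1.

|∂B_21(6.1)| ≈ 1.49061e+15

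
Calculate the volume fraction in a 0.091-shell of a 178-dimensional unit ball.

1 - (1-0.091)^178 ≈ 0.9999999579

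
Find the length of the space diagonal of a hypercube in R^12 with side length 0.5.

Diagonal = √12 · 0.5 ≈ 1.73205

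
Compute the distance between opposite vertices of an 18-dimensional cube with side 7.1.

d = √(7.1² + 7.1² + ... + 7.1²) [18 terms] = √(18·7.1²) = 7.1√18 ≈ 30.1227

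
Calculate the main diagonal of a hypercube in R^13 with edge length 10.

d = √(10² + 10² + ... + 10²) [13 terms] = √(13·10²) = 10√13 ≈ 36.0555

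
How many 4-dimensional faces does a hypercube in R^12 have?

An n-cube has C(n,k)·2^(n-k) k-faces. Here C(12,4)·2^8 = 495·256 = 126720.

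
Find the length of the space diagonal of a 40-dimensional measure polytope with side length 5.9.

The space diagonal of an n-cube of side s is s√n. Here 5.9·√40 ≈ 37.3149.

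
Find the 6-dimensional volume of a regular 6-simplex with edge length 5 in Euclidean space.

Volume = 5^6 · √(7/2^6) / 6! ≈ 7.17706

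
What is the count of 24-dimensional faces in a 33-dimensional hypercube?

f_24(33-cube) = (33 choose 24) · 2^9 = 19746355200.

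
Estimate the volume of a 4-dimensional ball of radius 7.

Volume = π^{4/2}·(7)^4/Γ(3) = 2401·π^2/2 ≈ 11848.5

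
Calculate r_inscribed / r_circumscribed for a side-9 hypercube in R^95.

r_in = 9/2 (half the side); r_out = 9√95/2 (half the diagonal). Ratio = 1/√95 ≈ 0.102598.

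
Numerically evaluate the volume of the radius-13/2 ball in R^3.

V_3(13/2) = π^(3/2) · (13/2)^3 / Γ(3/2 + 1) = 2197·π/6 ≈ 1150.35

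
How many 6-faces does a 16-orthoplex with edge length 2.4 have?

f_6(16-orthoplex) = 2^7 · (16 choose 7) = 1464320.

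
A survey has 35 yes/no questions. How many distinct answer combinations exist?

The 35-cube has 2^35 = 34359738368 vertices.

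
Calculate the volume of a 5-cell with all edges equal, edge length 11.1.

For a regular n-simplex with edge a, V = (a^n / n!)·√((n+1)/2^n). With a=11.1, n=4: V ≈ 353.595.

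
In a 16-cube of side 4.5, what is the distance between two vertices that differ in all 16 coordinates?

The space diagonal of an n-cube of side s is s√n. Here 4.5·√16 = 18.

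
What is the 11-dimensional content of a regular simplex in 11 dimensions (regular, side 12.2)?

Volume = 12.2^11 · √(12/2^11) / 11! ≈ 1708.94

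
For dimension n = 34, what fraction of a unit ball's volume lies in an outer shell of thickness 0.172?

1 - (1-0.172)^34 ≈ 0.998367 ≈ 99.84%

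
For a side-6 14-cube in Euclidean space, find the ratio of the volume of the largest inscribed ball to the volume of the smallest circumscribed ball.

The radii are 6/2 and 6√14/2, so the volume ratio is (1/√14)^14 = 14^{-14/2} ≈ 9.48645e-09.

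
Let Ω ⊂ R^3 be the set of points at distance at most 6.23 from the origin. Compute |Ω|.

The n-ball volume is π^(n/2)·r^n/Γ(n/2+1). With n=3, r=6.23: V ≈ 1012.87.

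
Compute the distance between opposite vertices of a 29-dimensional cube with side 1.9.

The space diagonal of an n-cube of side s is s√n. Here 1.9·√29 ≈ 10.2318.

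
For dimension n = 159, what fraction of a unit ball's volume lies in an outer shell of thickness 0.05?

1 - (1-0.05)^159 ≈ 0.999713 ≈ 99.9713%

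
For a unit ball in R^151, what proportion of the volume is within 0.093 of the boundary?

V(inner)/V(outer) = ((1-0.093)/1)^151 ≈ 3.969e-07, so the shell fraction is 0.9999996031.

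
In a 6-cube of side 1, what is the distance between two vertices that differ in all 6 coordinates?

The space diagonal of an n-cube of side s is s√n. Here 1·√6 ≈ 2.44949.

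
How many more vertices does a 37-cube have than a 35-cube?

The 37-cube has 2^37 = 137438953472 vertices. The 35-cube has 2^35 = 34359738368 vertices. Difference: 137438953472 - 34359738368 = 103079215104.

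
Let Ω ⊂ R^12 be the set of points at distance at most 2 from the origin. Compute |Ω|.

The n-ball volume is π^(n/2)·r^n/Γ(n/2+1). With n=12, r=2: V = 256·π^6/45 ≈ 5469.24.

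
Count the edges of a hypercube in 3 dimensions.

Number of 1-faces = C(3,1)·2^(3-1) = 3·4 = 12.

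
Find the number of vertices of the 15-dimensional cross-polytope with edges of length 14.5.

The vertices are ±e_1, ..., ±e_15, so there are 2·15 = 30.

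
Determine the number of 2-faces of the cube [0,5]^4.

f_2(4-cube) = (4 choose 2) · 2^2 = 24.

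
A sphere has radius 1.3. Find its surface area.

The surface area of an n-ball is 2π^(n/2) r^(n-1) / Γ(n/2). For n=3, r=1.3: 4πr² = 4π·(1.3)² ≈ 21.2372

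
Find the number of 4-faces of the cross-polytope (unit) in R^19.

f_4(19-orthoplex) = 2^5 · (19 choose 5) = 372096.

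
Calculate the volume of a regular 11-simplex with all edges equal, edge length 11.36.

V_11 = √(12) · 11.36^11 / (11! · 2^(11/2)) ≈ 779.707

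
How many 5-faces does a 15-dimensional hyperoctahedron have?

An n-cross-polytope has 2^(k+1)·C(n,k+1) k-faces. Here 2^6·C(15,6) = 64·5005 = 320320.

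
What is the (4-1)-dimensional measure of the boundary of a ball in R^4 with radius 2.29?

S = n·V_n(r)/r = 4·V_4(2.29)/2.29 (volume-to-surface relation), giving 237.048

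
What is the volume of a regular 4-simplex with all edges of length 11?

For a regular n-simplex with edge a, V = (a^n / n!)·√((n+1)/2^n). With a=11, n=4: V ≈ 341.024.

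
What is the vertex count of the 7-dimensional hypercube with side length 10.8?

The 7-cube has 2^7 = 128 vertices.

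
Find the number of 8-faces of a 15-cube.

Choose 8 of 15 axes to span the face (C(15,8) = 6435 ways), then fix each of the remaining 7 coordinates at one of its two extreme values (2^7 = 128 ways): 6435·128 = 823680.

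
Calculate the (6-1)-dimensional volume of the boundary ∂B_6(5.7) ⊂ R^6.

|∂B_6(5.7)| ≈ 186562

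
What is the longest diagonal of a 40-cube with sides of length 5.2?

||(5.2,5.2,...,5.2)|| = √(40)·5.2 ≈ 32.8877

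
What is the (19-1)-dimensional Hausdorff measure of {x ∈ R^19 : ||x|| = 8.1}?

S_19(8.1) = 2·π^(19/2)·(8.1)^18 / Γ(19/2) ≈ 1.99559e+16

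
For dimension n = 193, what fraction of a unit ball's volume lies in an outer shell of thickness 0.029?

1 - (1-0.029)^193 ≈ 0.996586 ≈ 99.66%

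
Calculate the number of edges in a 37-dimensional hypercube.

An n-cube has n·2^(n-1) edges. With n = 37: 37·68719476736 = 2542620639232.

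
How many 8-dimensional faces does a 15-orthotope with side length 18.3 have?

Choose 8 of 15 axes to span the face (C(15,8) = 6435 ways), then fix each of the remaining 7 coordinates at one of its two extreme values (2^7 = 128 ways): 6435·128 = 823680.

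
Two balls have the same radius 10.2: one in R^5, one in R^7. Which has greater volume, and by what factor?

V_5(10.2) ≈ 581165, V_7(10.2) ≈ 5.42727e+07. The 7-ball is larger by a factor of 93.39.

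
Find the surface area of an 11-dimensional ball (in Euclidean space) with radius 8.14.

The surface area of an n-ball is 2π^(n/2) r^(n-1) / Γ(n/2). For n=11, r=8.14: 2.64692e+10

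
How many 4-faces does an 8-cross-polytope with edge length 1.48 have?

f_4(8-orthoplex) = 2^5 · (8 choose 5) = 1792.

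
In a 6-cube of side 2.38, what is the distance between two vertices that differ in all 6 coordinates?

Diagonal = √6 · 2.38 ≈ 5.82979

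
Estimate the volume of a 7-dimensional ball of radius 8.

The n-ball volume is π^(n/2)·r^n/Γ(n/2+1). With n=7, r=8: V = 33554432·π^3/105 ≈ 9.90855e+06.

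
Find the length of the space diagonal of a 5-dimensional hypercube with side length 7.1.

Diagonal = √5 · 7.1 ≈ 15.8761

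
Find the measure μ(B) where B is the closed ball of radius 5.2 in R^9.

Volume = π^{9/2}·(5.2)^9/Γ(11/2) ≈ 9.16954e+06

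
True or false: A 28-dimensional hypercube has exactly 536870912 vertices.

False. The 28-cube has 2^28 = 268435456 vertices.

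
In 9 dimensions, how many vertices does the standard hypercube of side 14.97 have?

The 9-cube has 2^9 = 512 vertices.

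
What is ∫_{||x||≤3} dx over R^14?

The n-ball volume is π^(n/2)·r^n/Γ(n/2+1). With n=14, r=3: V = 531441·π^7/560 ≈ 2.86626e+06.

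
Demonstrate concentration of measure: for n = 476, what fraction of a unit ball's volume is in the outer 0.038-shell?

1 - (1-0.038)^476 ≈ 0.9999999902 ≈ 99.999999%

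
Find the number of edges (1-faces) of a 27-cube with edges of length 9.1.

Number of 1-faces = C(27,1) · 2^(27-1) = 27 · 67108864 = 1811939328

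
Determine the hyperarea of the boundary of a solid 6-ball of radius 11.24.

S_6(11.24) = 2·π^(6/2)·(11.24)^5 / Γ(6/2) ≈ 5.56264e+06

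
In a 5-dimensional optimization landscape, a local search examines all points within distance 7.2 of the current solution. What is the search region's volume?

The n-ball volume is π^(n/2)·r^n/Γ(n/2+1). With n=5, r=7.2: V ≈ 101850.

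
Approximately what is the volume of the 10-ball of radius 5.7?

The n-ball volume is π^(n/2)·r^n/Γ(n/2+1). With n=10, r=5.7: V ≈ 9.23244e+07.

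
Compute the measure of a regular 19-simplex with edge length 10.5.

For a regular n-simplex with edge a, V = (a^n / n!)·√((n+1)/2^n). With a=10.5, n=19: V ≈ 1.28302.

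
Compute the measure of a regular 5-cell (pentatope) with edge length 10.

For a regular n-simplex with edge a, V = (a^n / n!)·√((n+1)/2^n). With a=10, n=4: V ≈ 232.924.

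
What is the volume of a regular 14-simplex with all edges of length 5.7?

V = (5.7^14 / 14!) · √((14+1) / 2^14) ≈ 0.013264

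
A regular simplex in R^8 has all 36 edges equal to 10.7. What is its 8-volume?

For a regular n-simplex with edge a, V = (a^n / n!)·√((n+1)/2^n). With a=10.7, n=8: V ≈ 799.008.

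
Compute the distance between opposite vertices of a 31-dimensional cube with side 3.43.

||(3.43,3.43,...,3.43)|| = √(31)·3.43 ≈ 19.0974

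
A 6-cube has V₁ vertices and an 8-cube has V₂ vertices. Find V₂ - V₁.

V₁ = 2^6 = 64. V₂ = 2^8 = 256. V₂ - V₁ = 192.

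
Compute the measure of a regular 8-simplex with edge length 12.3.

For a regular n-simplex with edge a, V = (a^n / n!)·√((n+1)/2^n). With a=12.3, n=8: V ≈ 2436.25.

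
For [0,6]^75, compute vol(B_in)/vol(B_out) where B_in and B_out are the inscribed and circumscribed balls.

V_in/V_out = n^(-n/2) = 75^(-75/2) ≈ 4.84398e-71.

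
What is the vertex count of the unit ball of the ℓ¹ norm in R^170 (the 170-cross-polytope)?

Number of vertices = 2n = 340.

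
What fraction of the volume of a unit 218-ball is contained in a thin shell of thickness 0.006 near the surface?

1 - (1-0.006)^218 ≈ 0.730703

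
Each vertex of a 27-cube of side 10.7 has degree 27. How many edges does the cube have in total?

An n-cube has n·2^(n-1) edges. With n = 27: 27·67108864 = 1811939328.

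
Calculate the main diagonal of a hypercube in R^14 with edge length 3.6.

||(3.6,3.6,...,3.6)|| = √(14)·3.6 ≈ 13.47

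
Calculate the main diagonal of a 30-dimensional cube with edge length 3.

The space diagonal of an n-cube of side s is s√n. Here 3·√30 ≈ 16.4317.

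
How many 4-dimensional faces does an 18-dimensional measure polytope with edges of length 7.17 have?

Choose 4 of 18 axes to span the face (C(18,4) = 3060 ways), then fix each of the remaining 14 coordinates at one of its two extreme values (2^14 = 16384 ways): 3060·16384 = 50135040.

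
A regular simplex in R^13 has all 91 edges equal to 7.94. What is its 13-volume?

For a regular n-simplex with edge a, V = (a^n / n!)·√((n+1)/2^n). With a=7.94, n=13: V ≈ 3.30945.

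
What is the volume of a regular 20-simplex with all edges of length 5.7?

For a regular n-simplex with edge a, V = (a^n / n!)·√((n+1)/2^n). With a=5.7, n=20: V ≈ 2.41092e-06.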